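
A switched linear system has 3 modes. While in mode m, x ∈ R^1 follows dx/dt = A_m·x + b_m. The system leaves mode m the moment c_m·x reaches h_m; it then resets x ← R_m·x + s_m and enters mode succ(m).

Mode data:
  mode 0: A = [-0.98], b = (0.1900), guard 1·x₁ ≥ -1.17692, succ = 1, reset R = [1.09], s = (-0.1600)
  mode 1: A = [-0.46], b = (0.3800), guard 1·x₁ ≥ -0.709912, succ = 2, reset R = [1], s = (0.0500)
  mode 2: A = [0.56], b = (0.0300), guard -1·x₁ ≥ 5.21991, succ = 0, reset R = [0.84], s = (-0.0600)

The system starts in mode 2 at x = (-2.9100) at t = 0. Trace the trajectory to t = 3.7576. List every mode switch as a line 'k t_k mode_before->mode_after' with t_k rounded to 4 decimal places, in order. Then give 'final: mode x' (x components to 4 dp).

1 1.0582 2->0
2 2.3021 0->1
3 3.1502 1->2
final: 2 -0.9056

Mode 2: guard c·x = 5.2199 hit at Δt = 1.0582 (t = 1.0582), x⁻ = (-5.2199) → reset → x⁺ = (-4.4447), jump to mode 0
Mode 0: guard c·x = -1.1769 hit at Δt = 1.2439 (t = 2.3021), x⁻ = (-1.1769) → reset → x⁺ = (-1.4428), jump to mode 1
Mode 1: guard c·x = -0.7099 hit at Δt = 0.8481 (t = 3.1502), x⁻ = (-0.7099) → reset → x⁺ = (-0.6599), jump to mode 2
Mode 2: flow for 0.6074 to horizon, guard not reached → x = (-0.9056)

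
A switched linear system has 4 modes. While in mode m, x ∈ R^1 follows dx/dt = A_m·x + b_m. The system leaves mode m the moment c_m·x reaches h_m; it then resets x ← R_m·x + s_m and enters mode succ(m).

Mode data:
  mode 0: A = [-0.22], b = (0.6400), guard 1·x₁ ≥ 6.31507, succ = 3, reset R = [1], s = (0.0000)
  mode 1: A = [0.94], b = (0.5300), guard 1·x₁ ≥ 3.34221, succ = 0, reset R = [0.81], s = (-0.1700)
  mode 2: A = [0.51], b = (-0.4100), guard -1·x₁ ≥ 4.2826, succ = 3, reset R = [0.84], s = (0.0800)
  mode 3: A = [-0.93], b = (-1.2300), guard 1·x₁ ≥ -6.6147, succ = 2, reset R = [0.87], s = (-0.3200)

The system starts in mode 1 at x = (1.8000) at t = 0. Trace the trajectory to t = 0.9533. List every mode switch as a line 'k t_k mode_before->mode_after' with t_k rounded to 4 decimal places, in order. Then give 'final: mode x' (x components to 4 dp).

1 0.5343 1->0
final: 0 2.5699

Mode 1: guard c·x = 3.3422 hit at Δt = 0.5343 (t = 0.5343), x⁻ = (3.3422) → reset → x⁺ = (2.5372), jump to mode 0
Mode 0: flow for 0.4190 to horizon, guard not reached → x = (2.5699)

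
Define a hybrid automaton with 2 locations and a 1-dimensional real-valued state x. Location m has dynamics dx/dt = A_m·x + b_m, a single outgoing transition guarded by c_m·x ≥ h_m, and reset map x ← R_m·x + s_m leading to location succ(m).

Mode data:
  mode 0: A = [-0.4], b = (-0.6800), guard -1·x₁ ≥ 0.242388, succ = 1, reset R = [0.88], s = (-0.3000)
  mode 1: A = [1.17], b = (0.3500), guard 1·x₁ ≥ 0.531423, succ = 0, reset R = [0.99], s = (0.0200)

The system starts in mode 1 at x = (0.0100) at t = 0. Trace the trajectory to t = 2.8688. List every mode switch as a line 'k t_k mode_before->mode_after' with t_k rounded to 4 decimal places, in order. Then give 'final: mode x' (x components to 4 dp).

Mode 1: guard c·x = 0.5314 hit at Δt = 0.8447 (t = 0.8447), x⁻ = (0.5314) → reset → x⁺ = (0.5461), jump to mode 0
Mode 0: guard c·x = 0.2424 hit at Δt = 1.0810 (t = 1.9257), x⁻ = (-0.2424) → reset → x⁺ = (-0.5133), jump to mode 1
Mode 1: flow for 0.9431 to horizon, guard not reached → x = (-0.9447)

1 0.8447 1->0
2 1.9257 0->1
final: 1 -0.9447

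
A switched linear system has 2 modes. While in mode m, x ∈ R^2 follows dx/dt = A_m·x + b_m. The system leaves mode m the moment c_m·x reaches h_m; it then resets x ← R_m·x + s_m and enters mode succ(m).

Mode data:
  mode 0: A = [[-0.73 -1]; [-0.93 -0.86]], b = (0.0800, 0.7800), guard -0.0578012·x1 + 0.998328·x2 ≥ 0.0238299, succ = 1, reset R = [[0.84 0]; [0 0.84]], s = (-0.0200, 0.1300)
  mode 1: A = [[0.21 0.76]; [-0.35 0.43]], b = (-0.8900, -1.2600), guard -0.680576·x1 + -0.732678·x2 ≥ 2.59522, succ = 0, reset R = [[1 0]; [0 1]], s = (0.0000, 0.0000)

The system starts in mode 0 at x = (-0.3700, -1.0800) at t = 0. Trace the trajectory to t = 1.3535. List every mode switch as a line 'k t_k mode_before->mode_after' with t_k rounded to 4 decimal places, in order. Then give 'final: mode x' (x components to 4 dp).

1 0.9658 0->1
final: 1 -0.2988 -0.3342

Mode 0: guard c·x = 0.0238 hit at Δt = 0.9658 (t = 0.9658), x⁻ = (0.1185, 0.0307) → reset → x⁺ = (0.0796, 0.1558), jump to mode 1
Mode 1: flow for 0.3877 to horizon, guard not reached → x = (-0.2988, -0.3342)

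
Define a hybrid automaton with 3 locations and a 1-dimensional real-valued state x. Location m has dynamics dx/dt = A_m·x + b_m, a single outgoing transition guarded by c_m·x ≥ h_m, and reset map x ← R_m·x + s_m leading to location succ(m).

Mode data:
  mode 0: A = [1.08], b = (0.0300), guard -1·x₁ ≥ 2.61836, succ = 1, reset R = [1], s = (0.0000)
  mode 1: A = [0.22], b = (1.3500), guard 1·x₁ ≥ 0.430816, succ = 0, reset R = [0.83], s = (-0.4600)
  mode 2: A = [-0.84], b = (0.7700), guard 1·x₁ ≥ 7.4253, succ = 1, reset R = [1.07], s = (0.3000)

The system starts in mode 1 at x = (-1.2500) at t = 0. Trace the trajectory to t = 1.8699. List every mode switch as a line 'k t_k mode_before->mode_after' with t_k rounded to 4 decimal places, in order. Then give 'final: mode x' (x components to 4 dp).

1 1.3438 1->0
final: 0 -0.1595

Mode 1: guard c·x = 0.4308 hit at Δt = 1.3438 (t = 1.3438), x⁻ = (0.4308) → reset → x⁺ = (-0.1024), jump to mode 0
Mode 0: flow for 0.5261 to horizon, guard not reached → x = (-0.1595)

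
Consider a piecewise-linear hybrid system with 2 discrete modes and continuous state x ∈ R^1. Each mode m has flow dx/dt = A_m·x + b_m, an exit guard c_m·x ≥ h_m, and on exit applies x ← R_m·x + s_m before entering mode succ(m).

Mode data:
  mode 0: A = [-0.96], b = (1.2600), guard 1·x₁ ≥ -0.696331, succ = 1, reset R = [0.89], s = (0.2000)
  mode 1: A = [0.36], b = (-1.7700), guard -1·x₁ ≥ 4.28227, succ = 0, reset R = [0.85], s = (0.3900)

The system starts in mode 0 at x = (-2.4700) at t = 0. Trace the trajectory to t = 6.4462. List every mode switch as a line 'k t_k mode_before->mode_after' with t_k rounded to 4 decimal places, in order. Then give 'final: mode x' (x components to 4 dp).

1 0.6592 0->1
2 2.1718 1->0
3 3.0263 0->1
4 4.5389 1->0
5 5.3934 0->1
final: 1 -2.8790

Mode 0: guard c·x = -0.6963 hit at Δt = 0.6592 (t = 0.6592), x⁻ = (-0.6963) → reset → x⁺ = (-0.4197), jump to mode 1
Mode 1: guard c·x = 4.2823 hit at Δt = 1.5126 (t = 2.1718), x⁻ = (-4.2823) → reset → x⁺ = (-3.2499), jump to mode 0
Mode 0: guard c·x = -0.6963 hit at Δt = 0.8545 (t = 3.0263), x⁻ = (-0.6963) → reset → x⁺ = (-0.4197), jump to mode 1
Mode 1: guard c·x = 4.2823 hit at Δt = 1.5126 (t = 4.5389), x⁻ = (-4.2823) → reset → x⁺ = (-3.2499), jump to mode 0
Mode 0: guard c·x = -0.6963 hit at Δt = 0.8545 (t = 5.3934), x⁻ = (-0.6963) → reset → x⁺ = (-0.4197), jump to mode 1
Mode 1: flow for 1.0528 to horizon, guard not reached → x = (-2.8790)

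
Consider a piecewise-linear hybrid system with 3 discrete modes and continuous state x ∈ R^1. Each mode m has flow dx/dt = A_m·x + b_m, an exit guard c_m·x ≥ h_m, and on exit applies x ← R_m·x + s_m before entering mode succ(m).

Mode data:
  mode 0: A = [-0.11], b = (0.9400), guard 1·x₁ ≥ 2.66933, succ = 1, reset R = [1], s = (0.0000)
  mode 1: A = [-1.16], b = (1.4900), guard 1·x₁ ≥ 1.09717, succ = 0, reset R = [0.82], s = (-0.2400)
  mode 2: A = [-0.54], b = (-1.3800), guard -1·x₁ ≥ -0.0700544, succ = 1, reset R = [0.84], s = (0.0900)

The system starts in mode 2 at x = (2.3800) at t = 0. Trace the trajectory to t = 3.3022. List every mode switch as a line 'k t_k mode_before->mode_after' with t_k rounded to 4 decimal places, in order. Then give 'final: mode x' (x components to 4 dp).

1 1.1688 2->1
2 2.7224 1->0
final: 0 1.1469

Mode 2: guard c·x = -0.0701 hit at Δt = 1.1688 (t = 1.1688), x⁻ = (0.0701) → reset → x⁺ = (0.1488), jump to mode 1
Mode 1: guard c·x = 1.0972 hit at Δt = 1.5536 (t = 2.7224), x⁻ = (1.0972) → reset → x⁺ = (0.6597), jump to mode 0
Mode 0: flow for 0.5798 to horizon, guard not reached → x = (1.1469)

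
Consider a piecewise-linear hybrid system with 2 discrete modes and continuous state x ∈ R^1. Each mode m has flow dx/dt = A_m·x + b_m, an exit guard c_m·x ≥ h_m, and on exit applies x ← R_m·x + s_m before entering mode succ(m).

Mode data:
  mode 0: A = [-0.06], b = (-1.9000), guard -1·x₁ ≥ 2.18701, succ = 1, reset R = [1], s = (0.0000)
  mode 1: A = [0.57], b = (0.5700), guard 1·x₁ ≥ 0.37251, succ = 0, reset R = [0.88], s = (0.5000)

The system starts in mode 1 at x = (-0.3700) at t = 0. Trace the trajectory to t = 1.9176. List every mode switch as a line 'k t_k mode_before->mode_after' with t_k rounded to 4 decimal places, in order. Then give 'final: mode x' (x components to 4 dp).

Mode 1: guard c·x = 0.3725 hit at Δt = 1.3661 (t = 1.3661), x⁻ = (0.3725) → reset → x⁺ = (0.8278), jump to mode 0
Mode 0: flow for 0.5515 to horizon, guard not reached → x = (-0.2298)

1 1.3661 1->0
final: 0 -0.2298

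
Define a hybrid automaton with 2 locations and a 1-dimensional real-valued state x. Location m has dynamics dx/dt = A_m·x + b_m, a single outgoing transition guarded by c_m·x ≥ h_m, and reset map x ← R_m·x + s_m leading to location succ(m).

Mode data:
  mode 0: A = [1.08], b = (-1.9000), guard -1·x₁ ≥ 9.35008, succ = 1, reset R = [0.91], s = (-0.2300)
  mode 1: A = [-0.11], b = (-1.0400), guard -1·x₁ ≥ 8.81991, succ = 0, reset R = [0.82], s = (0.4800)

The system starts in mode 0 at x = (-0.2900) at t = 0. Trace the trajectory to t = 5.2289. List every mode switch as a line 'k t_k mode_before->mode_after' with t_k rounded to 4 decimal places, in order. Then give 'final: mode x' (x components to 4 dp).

Mode 0: guard c·x = 9.3501 hit at Δt = 1.5651 (t = 1.5651), x⁻ = (-9.3501) → reset → x⁺ = (-8.7386), jump to mode 1
Mode 1: guard c·x = 8.8199 hit at Δt = 1.0963 (t = 2.6614), x⁻ = (-8.8199) → reset → x⁺ = (-6.7523), jump to mode 0
Mode 0: guard c·x = 9.3501 hit at Δt = 0.2466 (t = 2.9080), x⁻ = (-9.3501) → reset → x⁺ = (-8.7386), jump to mode 1
Mode 1: guard c·x = 8.8199 hit at Δt = 1.0963 (t = 4.0043), x⁻ = (-8.8199) → reset → x⁺ = (-6.7523), jump to mode 0
Mode 0: guard c·x = 9.3501 hit at Δt = 0.2466 (t = 4.2509), x⁻ = (-9.3501) → reset → x⁺ = (-8.7386), jump to mode 1
Mode 1: flow for 0.9780 to horizon, guard not reached → x = (-8.8116)

1 1.5651 0->1
2 2.6614 1->0
3 2.9080 0->1
4 4.0043 1->0
5 4.2509 0->1
final: 1 -8.8116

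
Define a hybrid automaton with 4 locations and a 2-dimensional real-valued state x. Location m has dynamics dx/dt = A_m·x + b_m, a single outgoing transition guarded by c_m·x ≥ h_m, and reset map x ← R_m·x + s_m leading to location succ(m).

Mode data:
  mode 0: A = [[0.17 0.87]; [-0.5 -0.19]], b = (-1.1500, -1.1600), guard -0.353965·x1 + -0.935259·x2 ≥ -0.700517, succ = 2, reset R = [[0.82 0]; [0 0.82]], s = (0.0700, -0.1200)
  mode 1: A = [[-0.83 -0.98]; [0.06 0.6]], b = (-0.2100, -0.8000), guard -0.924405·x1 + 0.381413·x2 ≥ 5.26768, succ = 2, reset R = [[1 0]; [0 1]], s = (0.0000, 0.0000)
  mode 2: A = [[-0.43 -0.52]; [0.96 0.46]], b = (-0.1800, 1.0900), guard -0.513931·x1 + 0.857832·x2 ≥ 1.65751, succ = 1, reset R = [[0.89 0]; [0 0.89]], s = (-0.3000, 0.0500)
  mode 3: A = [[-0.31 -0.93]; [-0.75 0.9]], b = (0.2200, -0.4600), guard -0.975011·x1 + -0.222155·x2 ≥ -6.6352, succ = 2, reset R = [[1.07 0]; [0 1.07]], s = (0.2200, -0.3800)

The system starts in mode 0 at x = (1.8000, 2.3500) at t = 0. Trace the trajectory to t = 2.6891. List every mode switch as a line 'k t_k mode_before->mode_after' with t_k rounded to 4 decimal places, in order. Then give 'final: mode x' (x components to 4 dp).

1 0.9779 0->2
2 1.8570 2->1
final: 1 -1.3809 2.5382

Mode 0: guard c·x = -0.7005 hit at Δt = 0.9779 (t = 0.9779), x⁻ = (1.9912, -0.0046) → reset → x⁺ = (1.7028, -0.1238), jump to mode 2
Mode 2: guard c·x = 1.6575 hit at Δt = 0.8791 (t = 1.8570), x⁻ = (0.5953, 2.2888) → reset → x⁺ = (0.2298, 2.0871), jump to mode 1
Mode 1: flow for 0.8321 to horizon, guard not reached → x = (-1.3809, 2.5382)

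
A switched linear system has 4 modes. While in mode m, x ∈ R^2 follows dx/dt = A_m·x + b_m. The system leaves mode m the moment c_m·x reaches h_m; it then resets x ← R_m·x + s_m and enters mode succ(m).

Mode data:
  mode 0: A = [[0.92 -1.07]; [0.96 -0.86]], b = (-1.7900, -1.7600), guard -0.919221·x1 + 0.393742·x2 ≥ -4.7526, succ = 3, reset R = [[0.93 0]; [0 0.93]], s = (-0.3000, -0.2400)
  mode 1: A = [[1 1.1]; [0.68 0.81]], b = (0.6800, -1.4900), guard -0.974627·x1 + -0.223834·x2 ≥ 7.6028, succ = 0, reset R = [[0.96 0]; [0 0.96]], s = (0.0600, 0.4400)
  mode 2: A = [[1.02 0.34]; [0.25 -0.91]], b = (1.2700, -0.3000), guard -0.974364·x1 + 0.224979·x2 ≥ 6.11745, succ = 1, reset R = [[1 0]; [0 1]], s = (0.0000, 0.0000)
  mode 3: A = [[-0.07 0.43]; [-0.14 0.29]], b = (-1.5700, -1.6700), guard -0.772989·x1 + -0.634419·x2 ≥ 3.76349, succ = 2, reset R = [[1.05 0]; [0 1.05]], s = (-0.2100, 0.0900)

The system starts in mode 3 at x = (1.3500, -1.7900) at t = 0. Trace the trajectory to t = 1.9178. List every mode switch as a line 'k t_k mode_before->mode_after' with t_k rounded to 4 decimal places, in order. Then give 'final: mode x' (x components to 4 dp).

Mode 3: guard c·x = 3.7635 hit at Δt = 0.9608 (t = 0.9608), x⁻ = (-1.3949, -4.2326) → reset → x⁺ = (-1.6747, -4.3542), jump to mode 2
Mode 2: flow for 0.9570 to horizon, guard not reached → x = (-4.2541, -2.4921)

1 0.9608 3->2
final: 2 -4.2541 -2.4921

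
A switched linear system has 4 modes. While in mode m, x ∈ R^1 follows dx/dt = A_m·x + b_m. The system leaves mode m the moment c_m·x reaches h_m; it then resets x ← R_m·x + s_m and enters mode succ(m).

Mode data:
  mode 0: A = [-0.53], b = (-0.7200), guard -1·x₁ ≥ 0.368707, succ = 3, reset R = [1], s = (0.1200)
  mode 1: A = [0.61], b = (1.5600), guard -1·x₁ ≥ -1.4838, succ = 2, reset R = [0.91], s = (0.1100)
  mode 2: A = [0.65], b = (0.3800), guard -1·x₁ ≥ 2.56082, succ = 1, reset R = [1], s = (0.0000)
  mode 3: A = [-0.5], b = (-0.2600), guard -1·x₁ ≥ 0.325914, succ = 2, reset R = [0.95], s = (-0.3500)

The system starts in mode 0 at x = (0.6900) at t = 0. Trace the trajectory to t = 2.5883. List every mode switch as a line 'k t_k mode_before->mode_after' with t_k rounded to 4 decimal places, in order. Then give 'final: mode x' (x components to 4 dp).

Mode 0: guard c·x = 0.3687 hit at Δt = 1.3724 (t = 1.3724), x⁻ = (-0.3687) → reset → x⁺ = (-0.2487), jump to mode 3
Mode 3: guard c·x = 0.3259 hit at Δt = 0.6698 (t = 2.0422), x⁻ = (-0.3259) → reset → x⁺ = (-0.6596), jump to mode 2
Mode 2: flow for 0.5461 to horizon, guard not reached → x = (-0.6916)

1 1.3724 0->3
2 2.0422 3->2
final: 2 -0.6916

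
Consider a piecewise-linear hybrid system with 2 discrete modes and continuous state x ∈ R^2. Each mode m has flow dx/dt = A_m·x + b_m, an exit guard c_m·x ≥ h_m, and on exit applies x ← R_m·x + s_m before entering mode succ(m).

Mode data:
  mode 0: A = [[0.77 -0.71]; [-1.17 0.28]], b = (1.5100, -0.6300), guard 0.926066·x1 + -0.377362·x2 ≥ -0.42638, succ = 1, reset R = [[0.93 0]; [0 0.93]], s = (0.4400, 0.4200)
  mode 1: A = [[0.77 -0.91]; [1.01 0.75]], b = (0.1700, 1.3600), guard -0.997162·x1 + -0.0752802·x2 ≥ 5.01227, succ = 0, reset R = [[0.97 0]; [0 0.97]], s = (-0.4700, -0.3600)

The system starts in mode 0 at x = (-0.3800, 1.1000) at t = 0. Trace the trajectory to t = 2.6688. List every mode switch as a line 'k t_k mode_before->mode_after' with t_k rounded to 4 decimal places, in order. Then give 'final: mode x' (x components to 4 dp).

1 0.6289 0->1
2 2.0337 1->0
final: 0 -12.0234 11.1700

Mode 0: guard c·x = -0.4264 hit at Δt = 0.6289 (t = 0.6289), x⁻ = (-0.0287, 1.0595) → reset → x⁺ = (0.4133, 1.4053), jump to mode 1
Mode 1: guard c·x = 5.0123 hit at Δt = 1.4048 (t = 2.0337), x⁻ = (-5.3740, 4.6026) → reset → x⁺ = (-5.6828, 4.1046), jump to mode 0
Mode 0: flow for 0.6351 to horizon, guard not reached → x = (-12.0234, 11.1700)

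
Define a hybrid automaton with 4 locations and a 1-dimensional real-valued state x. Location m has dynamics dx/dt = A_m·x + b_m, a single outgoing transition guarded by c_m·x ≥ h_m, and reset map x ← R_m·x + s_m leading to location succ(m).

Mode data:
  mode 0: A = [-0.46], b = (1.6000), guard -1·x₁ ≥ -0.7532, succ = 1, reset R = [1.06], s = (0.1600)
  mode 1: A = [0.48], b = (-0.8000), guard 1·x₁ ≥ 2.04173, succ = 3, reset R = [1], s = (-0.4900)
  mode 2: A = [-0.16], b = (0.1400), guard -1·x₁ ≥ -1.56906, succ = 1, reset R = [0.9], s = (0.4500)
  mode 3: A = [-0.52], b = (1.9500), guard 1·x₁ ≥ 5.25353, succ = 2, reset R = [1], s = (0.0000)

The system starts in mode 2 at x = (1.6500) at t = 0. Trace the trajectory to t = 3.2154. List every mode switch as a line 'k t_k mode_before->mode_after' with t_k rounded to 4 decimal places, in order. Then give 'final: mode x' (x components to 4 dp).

1 0.6894 2->1
2 2.0469 1->3
final: 3 2.5527

Mode 2: guard c·x = -1.5691 hit at Δt = 0.6894 (t = 0.6894), x⁻ = (1.5691) → reset → x⁺ = (1.8622), jump to mode 1
Mode 1: guard c·x = 2.0417 hit at Δt = 1.3575 (t = 2.0469), x⁻ = (2.0417) → reset → x⁺ = (1.5517), jump to mode 3
Mode 3: flow for 1.1685 to horizon, guard not reached → x = (2.5527)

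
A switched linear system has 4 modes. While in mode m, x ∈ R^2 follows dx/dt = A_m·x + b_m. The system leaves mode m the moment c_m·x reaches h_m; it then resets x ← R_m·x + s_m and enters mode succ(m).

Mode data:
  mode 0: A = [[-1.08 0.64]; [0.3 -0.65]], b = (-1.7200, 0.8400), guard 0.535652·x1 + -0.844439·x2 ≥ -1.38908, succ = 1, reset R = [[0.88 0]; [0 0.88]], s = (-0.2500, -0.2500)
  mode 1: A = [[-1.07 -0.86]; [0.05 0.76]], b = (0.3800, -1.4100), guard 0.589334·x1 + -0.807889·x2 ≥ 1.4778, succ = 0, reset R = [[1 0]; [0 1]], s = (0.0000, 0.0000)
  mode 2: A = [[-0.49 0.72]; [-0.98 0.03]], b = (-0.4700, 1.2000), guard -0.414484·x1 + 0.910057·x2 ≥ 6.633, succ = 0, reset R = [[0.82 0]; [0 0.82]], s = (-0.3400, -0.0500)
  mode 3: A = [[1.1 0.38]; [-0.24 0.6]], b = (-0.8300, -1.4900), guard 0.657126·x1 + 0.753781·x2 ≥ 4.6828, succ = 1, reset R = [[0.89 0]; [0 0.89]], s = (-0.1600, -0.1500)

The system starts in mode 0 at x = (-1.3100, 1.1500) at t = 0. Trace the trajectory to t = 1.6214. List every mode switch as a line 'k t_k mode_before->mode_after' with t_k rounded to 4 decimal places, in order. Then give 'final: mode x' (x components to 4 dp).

Mode 0: guard c·x = -1.3891 hit at Δt = 1.0730 (t = 1.0730), x⁻ = (-1.0904, 0.9533) → reset → x⁺ = (-1.2095, 0.5889), jump to mode 1
Mode 1: flow for 0.5484 to horizon, guard not reached → x = (-0.5987, -0.0973)

1 1.0730 0->1
final: 1 -0.5987 -0.0973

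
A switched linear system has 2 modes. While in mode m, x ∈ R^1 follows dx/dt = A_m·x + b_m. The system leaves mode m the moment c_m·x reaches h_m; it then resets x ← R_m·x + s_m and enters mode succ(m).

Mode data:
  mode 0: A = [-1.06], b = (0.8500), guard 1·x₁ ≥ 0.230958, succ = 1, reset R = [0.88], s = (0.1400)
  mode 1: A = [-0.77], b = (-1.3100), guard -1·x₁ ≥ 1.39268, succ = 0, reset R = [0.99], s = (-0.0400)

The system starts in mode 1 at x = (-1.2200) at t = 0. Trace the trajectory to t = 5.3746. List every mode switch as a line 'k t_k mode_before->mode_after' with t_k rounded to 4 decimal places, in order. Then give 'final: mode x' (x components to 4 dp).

1 0.5771 1->0
2 1.8585 0->1
3 4.3141 1->0
final: 0 0.0803

Mode 1: guard c·x = 1.3927 hit at Δt = 0.5771 (t = 0.5771), x⁻ = (-1.3927) → reset → x⁺ = (-1.4188), jump to mode 0
Mode 0: guard c·x = 0.2310 hit at Δt = 1.2814 (t = 1.8585), x⁻ = (0.2310) → reset → x⁺ = (0.3432), jump to mode 1
Mode 1: guard c·x = 1.3927 hit at Δt = 2.4556 (t = 4.3141), x⁻ = (-1.3927) → reset → x⁺ = (-1.4188), jump to mode 0
Mode 0: flow for 1.0605 to horizon, guard not reached → x = (0.0803)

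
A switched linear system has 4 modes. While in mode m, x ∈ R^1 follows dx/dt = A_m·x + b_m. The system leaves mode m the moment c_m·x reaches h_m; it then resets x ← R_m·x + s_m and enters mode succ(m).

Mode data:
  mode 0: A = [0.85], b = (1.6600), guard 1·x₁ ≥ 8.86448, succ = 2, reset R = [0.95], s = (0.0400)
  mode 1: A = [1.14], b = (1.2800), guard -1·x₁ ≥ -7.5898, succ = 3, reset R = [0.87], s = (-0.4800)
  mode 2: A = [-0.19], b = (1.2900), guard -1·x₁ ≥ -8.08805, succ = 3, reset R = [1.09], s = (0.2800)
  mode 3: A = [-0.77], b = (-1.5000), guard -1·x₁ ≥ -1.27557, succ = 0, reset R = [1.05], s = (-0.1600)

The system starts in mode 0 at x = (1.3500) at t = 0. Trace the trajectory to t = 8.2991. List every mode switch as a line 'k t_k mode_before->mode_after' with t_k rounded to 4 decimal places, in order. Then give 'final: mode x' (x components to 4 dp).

Mode 0: guard c·x = 8.8645 hit at Δt = 1.3957 (t = 1.3957), x⁻ = (8.8645) → reset → x⁺ = (8.4613), jump to mode 2
Mode 2: guard c·x = -8.0881 hit at Δt = 1.3296 (t = 2.7253), x⁻ = (8.0881) → reset → x⁺ = (9.0960), jump to mode 3
Mode 3: guard c·x = -1.2756 hit at Δt = 1.5992 (t = 4.3245), x⁻ = (1.2756) → reset → x⁺ = (1.1793), jump to mode 0
Mode 0: guard c·x = 8.8645 hit at Δt = 1.4581 (t = 5.7826), x⁻ = (8.8645) → reset → x⁺ = (8.4613), jump to mode 2
Mode 2: guard c·x = -8.0881 hit at Δt = 1.3296 (t = 7.1122), x⁻ = (8.0881) → reset → x⁺ = (9.0960), jump to mode 3
Mode 3: flow for 1.1869 to horizon, guard not reached → x = (2.4800)

1 1.3957 0->2
2 2.7253 2->3
3 4.3245 3->0
4 5.7826 0->2
5 7.1122 2->3
final: 3 2.4800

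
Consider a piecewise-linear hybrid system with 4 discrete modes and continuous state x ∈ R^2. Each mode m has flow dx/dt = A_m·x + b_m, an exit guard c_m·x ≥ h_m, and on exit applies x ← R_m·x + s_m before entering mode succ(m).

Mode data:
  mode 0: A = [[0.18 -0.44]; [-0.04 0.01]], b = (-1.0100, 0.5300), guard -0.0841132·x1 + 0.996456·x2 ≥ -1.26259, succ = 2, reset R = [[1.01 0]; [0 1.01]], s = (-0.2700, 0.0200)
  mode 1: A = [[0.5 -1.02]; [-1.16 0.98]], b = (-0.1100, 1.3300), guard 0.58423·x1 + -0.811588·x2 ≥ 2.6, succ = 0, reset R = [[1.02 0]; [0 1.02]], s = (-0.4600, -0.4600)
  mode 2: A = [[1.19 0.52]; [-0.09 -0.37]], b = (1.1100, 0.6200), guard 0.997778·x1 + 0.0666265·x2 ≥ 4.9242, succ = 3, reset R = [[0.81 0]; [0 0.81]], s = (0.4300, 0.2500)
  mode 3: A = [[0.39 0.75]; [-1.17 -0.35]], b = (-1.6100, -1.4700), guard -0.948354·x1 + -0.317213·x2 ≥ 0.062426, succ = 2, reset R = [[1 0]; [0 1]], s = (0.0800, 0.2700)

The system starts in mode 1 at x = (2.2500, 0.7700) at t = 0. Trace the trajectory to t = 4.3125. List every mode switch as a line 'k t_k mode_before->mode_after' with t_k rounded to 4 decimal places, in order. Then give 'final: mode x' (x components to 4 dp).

Mode 1: guard c·x = 2.6000 hit at Δt = 1.0806 (t = 1.0806), x⁻ = (3.3040, -0.8252) → reset → x⁺ = (2.9101, -1.3017), jump to mode 0
Mode 0: guard c·x = -1.2626 hit at Δt = 0.7024 (t = 1.7830), x⁻ = (2.9295, -1.0198) → reset → x⁺ = (2.6888, -1.0100), jump to mode 2
Mode 2: guard c·x = 4.9242 hit at Δt = 0.4502 (t = 2.2332), x⁻ = (4.9845, -0.7383) → reset → x⁺ = (4.4674, -0.3480), jump to mode 3
Mode 3: guard c·x = 0.0624 hit at Δt = 1.0732 (t = 3.3064), x⁻ = (1.6398, -5.0993) → reset → x⁺ = (1.7198, -4.8293), jump to mode 2
Mode 2: flow for 1.0061 to horizon, guard not reached → x = (3.7881, -2.9992)

1 1.0806 1->0
2 1.7830 0->2
3 2.2332 2->3
4 3.3064 3->2
final: 2 3.7881 -2.9992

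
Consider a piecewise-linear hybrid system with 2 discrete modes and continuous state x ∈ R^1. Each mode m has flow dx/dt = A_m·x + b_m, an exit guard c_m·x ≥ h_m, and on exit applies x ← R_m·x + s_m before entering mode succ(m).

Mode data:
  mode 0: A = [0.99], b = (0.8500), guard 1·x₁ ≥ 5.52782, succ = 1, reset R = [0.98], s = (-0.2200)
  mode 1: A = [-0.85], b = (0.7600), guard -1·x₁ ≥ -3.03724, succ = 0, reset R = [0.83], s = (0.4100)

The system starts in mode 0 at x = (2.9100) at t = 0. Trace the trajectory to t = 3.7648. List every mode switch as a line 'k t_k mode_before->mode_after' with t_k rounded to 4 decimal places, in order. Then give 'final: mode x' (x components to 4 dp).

1 0.5328 0->1
2 1.3529 1->0
3 1.8801 0->1
4 2.7002 1->0
5 3.2274 0->1
final: 1 3.6194

Mode 0: guard c·x = 5.5278 hit at Δt = 0.5328 (t = 0.5328), x⁻ = (5.5278) → reset → x⁺ = (5.1973), jump to mode 1
Mode 1: guard c·x = -3.0372 hit at Δt = 0.8201 (t = 1.3529), x⁻ = (3.0372) → reset → x⁺ = (2.9309), jump to mode 0
Mode 0: guard c·x = 5.5278 hit at Δt = 0.5272 (t = 1.8801), x⁻ = (5.5278) → reset → x⁺ = (5.1973), jump to mode 1
Mode 1: guard c·x = -3.0372 hit at Δt = 0.8201 (t = 2.7002), x⁻ = (3.0372) → reset → x⁺ = (2.9309), jump to mode 0
Mode 0: guard c·x = 5.5278 hit at Δt = 0.5272 (t = 3.2274), x⁻ = (5.5278) → reset → x⁺ = (5.1973), jump to mode 1
Mode 1: flow for 0.5374 to horizon, guard not reached → x = (3.6194)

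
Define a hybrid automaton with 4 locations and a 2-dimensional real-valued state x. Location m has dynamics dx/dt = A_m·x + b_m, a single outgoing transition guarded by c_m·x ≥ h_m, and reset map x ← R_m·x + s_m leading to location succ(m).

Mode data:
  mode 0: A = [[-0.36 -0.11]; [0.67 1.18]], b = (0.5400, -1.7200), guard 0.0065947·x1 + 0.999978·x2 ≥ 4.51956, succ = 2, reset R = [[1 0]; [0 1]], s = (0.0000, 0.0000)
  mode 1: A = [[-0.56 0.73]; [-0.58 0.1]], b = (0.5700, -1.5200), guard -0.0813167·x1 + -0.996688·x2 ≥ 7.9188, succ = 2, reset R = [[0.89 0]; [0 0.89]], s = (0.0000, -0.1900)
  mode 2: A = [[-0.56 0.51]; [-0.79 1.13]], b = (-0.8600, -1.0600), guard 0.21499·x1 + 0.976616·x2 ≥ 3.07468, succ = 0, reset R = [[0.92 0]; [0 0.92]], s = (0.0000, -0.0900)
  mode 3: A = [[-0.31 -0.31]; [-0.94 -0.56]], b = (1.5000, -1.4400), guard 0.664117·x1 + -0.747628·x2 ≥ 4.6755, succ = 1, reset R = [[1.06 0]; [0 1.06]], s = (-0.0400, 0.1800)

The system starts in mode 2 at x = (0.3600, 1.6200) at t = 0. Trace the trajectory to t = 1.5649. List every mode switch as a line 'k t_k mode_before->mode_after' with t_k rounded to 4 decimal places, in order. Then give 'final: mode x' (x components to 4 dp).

1 1.2579 2->0
final: 0 0.4237 3.3701

Mode 2: guard c·x = 3.0747 hit at Δt = 1.2579 (t = 1.2579), x⁻ = (0.4414, 3.0511) → reset → x⁺ = (0.4061, 2.7170), jump to mode 0
Mode 0: flow for 0.3070 to horizon, guard not reached → x = (0.4237, 3.3701)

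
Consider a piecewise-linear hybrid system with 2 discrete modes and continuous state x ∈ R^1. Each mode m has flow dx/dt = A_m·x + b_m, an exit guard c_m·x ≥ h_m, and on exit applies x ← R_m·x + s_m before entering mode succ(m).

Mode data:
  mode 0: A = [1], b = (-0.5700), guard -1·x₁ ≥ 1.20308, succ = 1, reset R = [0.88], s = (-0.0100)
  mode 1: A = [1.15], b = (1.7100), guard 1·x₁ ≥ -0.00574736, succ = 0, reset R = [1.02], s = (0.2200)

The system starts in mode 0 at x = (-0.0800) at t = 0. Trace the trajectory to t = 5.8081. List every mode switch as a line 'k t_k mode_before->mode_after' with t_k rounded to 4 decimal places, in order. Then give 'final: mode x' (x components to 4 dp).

Mode 0: guard c·x = 1.2031 hit at Δt = 1.0035 (t = 1.0035), x⁻ = (-1.2031) → reset → x⁺ = (-1.0687), jump to mode 1
Mode 1: guard c·x = -0.0057 hit at Δt = 1.0996 (t = 2.1031), x⁻ = (-0.0057) → reset → x⁺ = (0.2141), jump to mode 0
Mode 0: guard c·x = 1.2031 hit at Δt = 1.6059 (t = 3.7090), x⁻ = (-1.2031) → reset → x⁺ = (-1.0687), jump to mode 1
Mode 1: guard c·x = -0.0057 hit at Δt = 1.0996 (t = 4.8086), x⁻ = (-0.0057) → reset → x⁺ = (0.2141), jump to mode 0
Mode 0: flow for 0.9995 to horizon, guard not reached → x = (-0.3968)

1 1.0035 0->1
2 2.1031 1->0
3 3.7090 0->1
4 4.8086 1->0
final: 0 -0.3968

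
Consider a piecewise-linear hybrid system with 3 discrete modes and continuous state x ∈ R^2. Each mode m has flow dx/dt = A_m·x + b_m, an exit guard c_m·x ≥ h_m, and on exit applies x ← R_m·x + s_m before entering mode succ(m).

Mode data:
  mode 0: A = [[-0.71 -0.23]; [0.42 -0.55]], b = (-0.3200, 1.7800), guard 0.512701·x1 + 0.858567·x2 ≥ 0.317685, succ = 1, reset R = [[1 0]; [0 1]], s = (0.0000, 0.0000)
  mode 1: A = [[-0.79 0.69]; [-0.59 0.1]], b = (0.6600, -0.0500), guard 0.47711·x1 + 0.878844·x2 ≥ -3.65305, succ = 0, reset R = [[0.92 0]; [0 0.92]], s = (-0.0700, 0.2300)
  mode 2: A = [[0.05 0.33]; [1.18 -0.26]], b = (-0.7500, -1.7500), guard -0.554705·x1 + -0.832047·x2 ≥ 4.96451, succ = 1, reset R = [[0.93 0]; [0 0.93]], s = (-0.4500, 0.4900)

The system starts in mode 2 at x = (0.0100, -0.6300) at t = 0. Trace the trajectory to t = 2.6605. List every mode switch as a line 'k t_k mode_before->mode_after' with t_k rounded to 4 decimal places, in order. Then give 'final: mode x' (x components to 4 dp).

Mode 2: guard c·x = 4.9645 hit at Δt = 1.5690 (t = 1.5690), x⁻ = (-2.4123, -4.3584) → reset → x⁺ = (-2.6934, -3.5633), jump to mode 1
Mode 1: guard c·x = -3.6530 hit at Δt = 0.6223 (t = 2.1913), x⁻ = (-2.3997, -2.8539) → reset → x⁺ = (-2.2777, -2.3956), jump to mode 0
Mode 0: flow for 0.4692 to horizon, guard not reached → x = (-1.5872, -1.4429)

1 1.5690 2->1
2 2.1913 1->0
final: 0 -1.5872 -1.4429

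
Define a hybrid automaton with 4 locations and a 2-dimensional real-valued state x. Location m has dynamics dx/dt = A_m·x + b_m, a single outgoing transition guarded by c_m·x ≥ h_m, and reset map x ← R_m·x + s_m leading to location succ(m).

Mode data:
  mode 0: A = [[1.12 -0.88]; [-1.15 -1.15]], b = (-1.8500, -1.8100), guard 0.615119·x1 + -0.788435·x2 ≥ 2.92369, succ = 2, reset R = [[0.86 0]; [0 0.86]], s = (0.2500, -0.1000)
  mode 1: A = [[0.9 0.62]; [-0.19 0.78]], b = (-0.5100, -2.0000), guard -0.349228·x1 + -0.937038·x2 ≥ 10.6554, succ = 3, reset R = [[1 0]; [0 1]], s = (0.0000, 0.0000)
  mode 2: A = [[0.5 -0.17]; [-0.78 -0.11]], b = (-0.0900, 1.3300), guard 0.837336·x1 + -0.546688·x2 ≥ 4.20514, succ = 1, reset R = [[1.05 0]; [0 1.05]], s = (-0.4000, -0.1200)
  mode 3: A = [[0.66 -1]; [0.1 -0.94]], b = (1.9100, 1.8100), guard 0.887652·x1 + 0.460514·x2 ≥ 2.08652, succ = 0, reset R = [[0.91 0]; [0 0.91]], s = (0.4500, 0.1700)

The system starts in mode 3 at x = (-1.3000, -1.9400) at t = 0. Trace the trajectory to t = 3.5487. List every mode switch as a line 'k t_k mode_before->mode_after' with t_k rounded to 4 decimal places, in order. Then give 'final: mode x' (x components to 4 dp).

1 1.3050 3->0
2 1.8891 0->2
3 2.4724 2->1
final: 1 3.0065 -9.5781

Mode 3: guard c·x = 2.0865 hit at Δt = 1.3050 (t = 1.3050), x⁻ = (1.9128, 0.8438) → reset → x⁺ = (2.1907, 0.9378), jump to mode 0
Mode 0: guard c·x = 2.9237 hit at Δt = 0.5841 (t = 1.8891), x⁻ = (2.8599, -1.4770) → reset → x⁺ = (2.7095, -1.3702), jump to mode 2
Mode 2: guard c·x = 4.2051 hit at Δt = 0.5833 (t = 2.4724), x⁻ = (3.7512, -1.9464) → reset → x⁺ = (3.5388, -2.1638), jump to mode 1
Mode 1: flow for 1.0763 to horizon, guard not reached → x = (3.0065, -9.5781)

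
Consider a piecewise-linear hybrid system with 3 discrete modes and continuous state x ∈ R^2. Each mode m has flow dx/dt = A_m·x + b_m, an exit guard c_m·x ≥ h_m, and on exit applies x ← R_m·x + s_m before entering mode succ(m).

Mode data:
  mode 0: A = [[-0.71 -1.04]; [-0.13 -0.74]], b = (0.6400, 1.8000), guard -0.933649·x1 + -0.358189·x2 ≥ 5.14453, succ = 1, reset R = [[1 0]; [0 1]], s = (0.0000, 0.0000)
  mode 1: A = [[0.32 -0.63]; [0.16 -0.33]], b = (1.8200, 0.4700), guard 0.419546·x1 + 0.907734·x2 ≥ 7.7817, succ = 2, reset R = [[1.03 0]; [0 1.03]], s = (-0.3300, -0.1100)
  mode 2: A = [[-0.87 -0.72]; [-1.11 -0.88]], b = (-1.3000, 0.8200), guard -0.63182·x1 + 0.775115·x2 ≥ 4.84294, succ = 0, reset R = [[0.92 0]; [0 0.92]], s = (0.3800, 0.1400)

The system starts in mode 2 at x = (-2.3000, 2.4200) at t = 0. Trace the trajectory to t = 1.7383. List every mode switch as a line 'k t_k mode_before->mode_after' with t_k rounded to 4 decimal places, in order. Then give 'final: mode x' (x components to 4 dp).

1 0.9237 2->0
final: 0 -3.2007 3.2220

Mode 2: guard c·x = 4.8429 hit at Δt = 0.9237 (t = 0.9237), x⁻ = (-3.2623, 3.5888) → reset → x⁺ = (-2.6213, 3.4417), jump to mode 0
Mode 0: flow for 0.8146 to horizon, guard not reached → x = (-3.2007, 3.2220)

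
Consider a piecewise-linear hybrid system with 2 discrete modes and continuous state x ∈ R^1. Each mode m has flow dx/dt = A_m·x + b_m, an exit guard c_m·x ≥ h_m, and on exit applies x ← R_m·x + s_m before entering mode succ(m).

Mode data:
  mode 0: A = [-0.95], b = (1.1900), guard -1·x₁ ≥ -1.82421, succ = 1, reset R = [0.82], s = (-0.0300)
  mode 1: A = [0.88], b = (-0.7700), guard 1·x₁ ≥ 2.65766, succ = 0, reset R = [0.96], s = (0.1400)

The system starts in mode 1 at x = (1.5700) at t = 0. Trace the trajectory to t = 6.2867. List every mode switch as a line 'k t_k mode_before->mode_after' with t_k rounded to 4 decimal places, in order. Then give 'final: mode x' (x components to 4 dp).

1 1.0704 1->0
2 2.0421 0->1
3 3.2970 1->0
4 4.2687 0->1
5 5.5235 1->0
final: 0 1.9494

Mode 1: guard c·x = 2.6577 hit at Δt = 1.0704 (t = 1.0704), x⁻ = (2.6577) → reset → x⁺ = (2.6914), jump to mode 0
Mode 0: guard c·x = -1.8242 hit at Δt = 0.9717 (t = 2.0421), x⁻ = (1.8242) → reset → x⁺ = (1.4659), jump to mode 1
Mode 1: guard c·x = 2.6577 hit at Δt = 1.2549 (t = 3.2970), x⁻ = (2.6577) → reset → x⁺ = (2.6914), jump to mode 0
Mode 0: guard c·x = -1.8242 hit at Δt = 0.9717 (t = 4.2687), x⁻ = (1.8242) → reset → x⁺ = (1.4659), jump to mode 1
Mode 1: guard c·x = 2.6577 hit at Δt = 1.2549 (t = 5.5235), x⁻ = (2.6577) → reset → x⁺ = (2.6914), jump to mode 0
Mode 0: flow for 0.7632 to horizon, guard not reached → x = (1.9494)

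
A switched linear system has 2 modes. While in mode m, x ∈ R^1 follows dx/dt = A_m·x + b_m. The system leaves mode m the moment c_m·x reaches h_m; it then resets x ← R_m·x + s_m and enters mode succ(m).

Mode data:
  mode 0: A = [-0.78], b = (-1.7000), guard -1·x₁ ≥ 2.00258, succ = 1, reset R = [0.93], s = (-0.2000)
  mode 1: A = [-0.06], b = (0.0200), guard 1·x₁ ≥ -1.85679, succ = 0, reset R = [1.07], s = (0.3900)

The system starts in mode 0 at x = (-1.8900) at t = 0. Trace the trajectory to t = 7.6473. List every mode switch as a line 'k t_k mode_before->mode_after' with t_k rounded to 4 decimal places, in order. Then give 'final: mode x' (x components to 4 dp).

Mode 0: guard c·x = 2.0026 hit at Δt = 0.6314 (t = 0.6314), x⁻ = (-2.0026) → reset → x⁺ = (-2.0624), jump to mode 1
Mode 1: guard c·x = -1.8568 hit at Δt = 1.4955 (t = 2.1269), x⁻ = (-1.8568) → reset → x⁺ = (-1.5968), jump to mode 0
Mode 0: guard c·x = 2.0026 hit at Δt = 1.5283 (t = 3.6552), x⁻ = (-2.0026) → reset → x⁺ = (-2.0624), jump to mode 1
Mode 1: guard c·x = -1.8568 hit at Δt = 1.4955 (t = 5.1507), x⁻ = (-1.8568) → reset → x⁺ = (-1.5968), jump to mode 0
Mode 0: guard c·x = 2.0026 hit at Δt = 1.5283 (t = 6.6791), x⁻ = (-2.0026) → reset → x⁺ = (-2.0624), jump to mode 1
Mode 1: flow for 0.9682 to horizon, guard not reached → x = (-1.9272)

1 0.6314 0->1
2 2.1269 1->0
3 3.6552 0->1
4 5.1507 1->0
5 6.6791 0->1
final: 1 -1.9272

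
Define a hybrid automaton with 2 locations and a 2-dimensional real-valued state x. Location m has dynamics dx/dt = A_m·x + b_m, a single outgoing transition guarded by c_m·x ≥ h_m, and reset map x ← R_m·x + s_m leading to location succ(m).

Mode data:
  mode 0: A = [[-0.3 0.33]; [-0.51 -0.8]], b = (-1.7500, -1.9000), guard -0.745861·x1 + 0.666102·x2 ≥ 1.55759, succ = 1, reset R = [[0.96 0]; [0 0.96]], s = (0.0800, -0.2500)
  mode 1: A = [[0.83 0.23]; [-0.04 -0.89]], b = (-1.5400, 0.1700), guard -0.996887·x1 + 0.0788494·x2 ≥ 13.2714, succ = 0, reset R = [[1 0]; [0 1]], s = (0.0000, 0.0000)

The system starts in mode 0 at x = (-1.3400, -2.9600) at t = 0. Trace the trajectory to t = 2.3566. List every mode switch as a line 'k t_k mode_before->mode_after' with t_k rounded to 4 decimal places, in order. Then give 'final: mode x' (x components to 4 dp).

Mode 0: guard c·x = 1.5576 hit at Δt = 1.2196 (t = 1.2196), x⁻ = (-3.4564, -1.5319) → reset → x⁺ = (-3.2381, -1.7206), jump to mode 1
Mode 1: flow for 1.1370 to horizon, guard not reached → x = (-11.6795, -0.2883)

1 1.2196 0->1
final: 1 -11.6795 -0.2883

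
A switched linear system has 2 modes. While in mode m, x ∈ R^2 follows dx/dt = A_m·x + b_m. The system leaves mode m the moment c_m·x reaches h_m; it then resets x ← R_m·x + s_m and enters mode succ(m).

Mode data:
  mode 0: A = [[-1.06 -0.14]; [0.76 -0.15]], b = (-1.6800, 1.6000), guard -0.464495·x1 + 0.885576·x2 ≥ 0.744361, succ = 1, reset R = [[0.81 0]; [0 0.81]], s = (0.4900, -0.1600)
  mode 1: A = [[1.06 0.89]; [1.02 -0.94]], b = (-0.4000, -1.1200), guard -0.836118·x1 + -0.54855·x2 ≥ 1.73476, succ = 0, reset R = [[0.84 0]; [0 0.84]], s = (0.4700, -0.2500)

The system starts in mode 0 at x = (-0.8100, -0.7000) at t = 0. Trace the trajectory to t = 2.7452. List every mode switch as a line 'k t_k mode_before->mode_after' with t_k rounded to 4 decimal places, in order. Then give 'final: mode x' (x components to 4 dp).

1 1.0639 0->1
2 1.5652 1->0
final: 0 -1.3237 -0.0075

Mode 0: guard c·x = 0.7444 hit at Δt = 1.0639 (t = 1.0639), x⁻ = (-1.3202, 0.1481) → reset → x⁺ = (-0.5794, -0.0401), jump to mode 1
Mode 1: guard c·x = 1.7348 hit at Δt = 0.5013 (t = 1.5652), x⁻ = (-1.4965, -0.8815) → reset → x⁺ = (-0.7870, -0.9904), jump to mode 0
Mode 0: flow for 1.1800 to horizon, guard not reached → x = (-1.3237, -0.0075)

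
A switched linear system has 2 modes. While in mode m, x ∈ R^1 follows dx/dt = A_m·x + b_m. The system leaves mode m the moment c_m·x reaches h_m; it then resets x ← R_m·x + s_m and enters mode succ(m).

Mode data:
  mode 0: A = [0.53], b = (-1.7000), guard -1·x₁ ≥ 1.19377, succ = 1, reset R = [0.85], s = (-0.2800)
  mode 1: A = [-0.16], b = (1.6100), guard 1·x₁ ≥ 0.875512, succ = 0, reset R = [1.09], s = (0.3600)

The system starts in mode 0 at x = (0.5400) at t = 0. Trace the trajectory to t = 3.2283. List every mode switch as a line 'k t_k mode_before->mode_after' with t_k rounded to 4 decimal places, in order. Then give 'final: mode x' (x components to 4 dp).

1 0.9448 0->1
2 2.2702 1->0
final: 0 0.0617

Mode 0: guard c·x = 1.1938 hit at Δt = 0.9448 (t = 0.9448), x⁻ = (-1.1938) → reset → x⁺ = (-1.2947), jump to mode 1
Mode 1: guard c·x = 0.8755 hit at Δt = 1.3254 (t = 2.2702), x⁻ = (0.8755) → reset → x⁺ = (1.3143), jump to mode 0
Mode 0: flow for 0.9581 to horizon, guard not reached → x = (0.0617)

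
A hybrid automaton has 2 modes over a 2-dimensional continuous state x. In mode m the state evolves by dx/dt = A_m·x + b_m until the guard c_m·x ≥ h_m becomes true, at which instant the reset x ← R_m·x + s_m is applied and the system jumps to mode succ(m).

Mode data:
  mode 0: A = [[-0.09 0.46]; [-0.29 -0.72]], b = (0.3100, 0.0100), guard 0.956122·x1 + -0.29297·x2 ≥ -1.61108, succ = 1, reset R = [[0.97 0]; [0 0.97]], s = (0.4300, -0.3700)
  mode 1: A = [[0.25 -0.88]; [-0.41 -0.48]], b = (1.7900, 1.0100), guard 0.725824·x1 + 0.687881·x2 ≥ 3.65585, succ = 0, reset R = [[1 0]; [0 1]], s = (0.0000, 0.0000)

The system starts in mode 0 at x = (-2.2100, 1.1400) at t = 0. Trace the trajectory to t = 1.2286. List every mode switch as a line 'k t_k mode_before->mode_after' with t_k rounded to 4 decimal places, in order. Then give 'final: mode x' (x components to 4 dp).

1 0.8541 0->1
final: 1 -0.5648 0.9069

Mode 0: guard c·x = -1.6111 hit at Δt = 0.8541 (t = 0.8541), x⁻ = (-1.3950, 0.9464) → reset → x⁺ = (-0.9232, 0.5480), jump to mode 1
Mode 1: flow for 0.3745 to horizon, guard not reached → x = (-0.5648, 0.9069)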